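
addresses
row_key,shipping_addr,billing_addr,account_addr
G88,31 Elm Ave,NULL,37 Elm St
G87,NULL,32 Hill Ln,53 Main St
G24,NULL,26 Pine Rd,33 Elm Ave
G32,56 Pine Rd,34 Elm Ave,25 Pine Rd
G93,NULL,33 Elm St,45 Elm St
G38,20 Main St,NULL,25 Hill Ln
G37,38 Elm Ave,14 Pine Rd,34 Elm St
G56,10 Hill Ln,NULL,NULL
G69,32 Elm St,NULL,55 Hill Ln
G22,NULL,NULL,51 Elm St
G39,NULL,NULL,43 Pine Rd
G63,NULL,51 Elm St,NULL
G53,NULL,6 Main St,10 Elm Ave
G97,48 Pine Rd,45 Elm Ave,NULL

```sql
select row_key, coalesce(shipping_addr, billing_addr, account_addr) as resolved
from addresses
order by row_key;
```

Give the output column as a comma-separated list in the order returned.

row_key=G22: shipping_addr=NULL, billing_addr=NULL, account_addr=51 Elm St → 51 Elm St
row_key=G24: shipping_addr=NULL, billing_addr=26 Pine Rd → 26 Pine Rd
row_key=G32: shipping_addr=56 Pine Rd → 56 Pine Rd
row_key=G37: shipping_addr=38 Elm Ave → 38 Elm Ave
row_key=G38: shipping_addr=20 Main St → 20 Main St
row_key=G39: shipping_addr=NULL, billing_addr=NULL, account_addr=43 Pine Rd → 43 Pine Rd
row_key=G53: shipping_addr=NULL, billing_addr=6 Main St → 6 Main St
row_key=G56: shipping_addr=10 Hill Ln → 10 Hill Ln
row_key=G63: shipping_addr=NULL, billing_addr=51 Elm St → 51 Elm St
row_key=G69: shipping_addr=32 Elm St → 32 Elm St
row_key=G87: shipping_addr=NULL, billing_addr=32 Hill Ln → 32 Hill Ln
row_key=G88: shipping_addr=31 Elm Ave → 31 Elm Ave
row_key=G93: shipping_addr=NULL, billing_addr=33 Elm St → 33 Elm St
row_key=G97: shipping_addr=48 Pine Rd → 48 Pine Rd

51 Elm St, 26 Pine Rd, 56 Pine Rd, 38 Elm Ave, 20 Main St, 43 Pine Rd, 6 Main St, 10 Hill Ln, 51 Elm St, 32 Elm St, 32 Hill Ln, 31 Elm Ave, 33 Elm St, 48 Pine Rd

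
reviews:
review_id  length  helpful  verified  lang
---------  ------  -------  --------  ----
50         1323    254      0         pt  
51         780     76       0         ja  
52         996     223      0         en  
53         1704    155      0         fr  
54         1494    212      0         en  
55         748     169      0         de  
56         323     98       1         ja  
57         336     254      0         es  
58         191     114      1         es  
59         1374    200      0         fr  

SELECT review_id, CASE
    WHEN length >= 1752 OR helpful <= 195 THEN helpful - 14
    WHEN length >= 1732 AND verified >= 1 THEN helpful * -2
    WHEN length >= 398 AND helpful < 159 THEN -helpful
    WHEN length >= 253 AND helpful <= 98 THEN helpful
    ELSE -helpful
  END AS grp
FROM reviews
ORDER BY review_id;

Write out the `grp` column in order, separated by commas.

review_id=50: ELSE → -254
review_id=51: length >= 1752 OR helpful <= 195 → 62
review_id=52: ELSE → -223
review_id=53: length >= 1752 OR helpful <= 195 → 141
review_id=54: ELSE → -212
review_id=55: length >= 1752 OR helpful <= 195 → 155
review_id=56: length >= 1752 OR helpful <= 195 → 84
review_id=57: ELSE → -254
review_id=58: length >= 1752 OR helpful <= 195 → 100
review_id=59: ELSE → -200

-254, 62, -223, 141, -212, 155, 84, -254, 100, -200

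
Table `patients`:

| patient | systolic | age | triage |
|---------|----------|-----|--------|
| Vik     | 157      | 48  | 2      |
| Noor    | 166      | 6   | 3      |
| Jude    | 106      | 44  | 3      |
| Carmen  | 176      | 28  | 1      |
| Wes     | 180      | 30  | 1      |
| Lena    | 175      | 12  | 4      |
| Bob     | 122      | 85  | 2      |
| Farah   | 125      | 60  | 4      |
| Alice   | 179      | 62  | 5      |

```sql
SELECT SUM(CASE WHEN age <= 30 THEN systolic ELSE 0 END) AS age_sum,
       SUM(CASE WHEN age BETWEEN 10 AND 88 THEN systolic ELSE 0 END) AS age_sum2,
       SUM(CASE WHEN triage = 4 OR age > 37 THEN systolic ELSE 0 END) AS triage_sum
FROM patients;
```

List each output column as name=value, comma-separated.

age_sum=697, age_sum2=1220, triage_sum=864

[age_sum: age <= 30]
patient=Vik: ✗
patient=Noor: ✓ → 166
patient=Jude: ✗
patient=Carmen: ✓ → 176
patient=Wes: ✓ → 180
patient=Lena: ✓ → 175
patient=Bob: ✗
patient=Farah: ✗
patient=Alice: ✗
age_sum = 166 + 176 + 180 + 175 = 697
—
[age_sum2: age BETWEEN 10 AND 88]
patient=Vik: ✓ → 157
patient=Noor: ✗
patient=Jude: ✓ → 106
patient=Carmen: ✓ → 176
patient=Wes: ✓ → 180
patient=Lena: ✓ → 175
patient=Bob: ✓ → 122
patient=Farah: ✓ → 125
patient=Alice: ✓ → 179
age_sum2 = 157 + 106 + 176 + 180 + 175 + 122 + 125 + 179 = 1220
—
[triage_sum: triage = 4 OR age > 37]
patient=Vik: ✓ → 157
patient=Noor: ✗
patient=Jude: ✓ → 106
patient=Carmen: ✗
patient=Wes: ✗
patient=Lena: ✓ → 175
patient=Bob: ✓ → 122
patient=Farah: ✓ → 125
patient=Alice: ✓ → 179
triage_sum = 157 + 106 + 175 + 122 + 125 + 179 = 864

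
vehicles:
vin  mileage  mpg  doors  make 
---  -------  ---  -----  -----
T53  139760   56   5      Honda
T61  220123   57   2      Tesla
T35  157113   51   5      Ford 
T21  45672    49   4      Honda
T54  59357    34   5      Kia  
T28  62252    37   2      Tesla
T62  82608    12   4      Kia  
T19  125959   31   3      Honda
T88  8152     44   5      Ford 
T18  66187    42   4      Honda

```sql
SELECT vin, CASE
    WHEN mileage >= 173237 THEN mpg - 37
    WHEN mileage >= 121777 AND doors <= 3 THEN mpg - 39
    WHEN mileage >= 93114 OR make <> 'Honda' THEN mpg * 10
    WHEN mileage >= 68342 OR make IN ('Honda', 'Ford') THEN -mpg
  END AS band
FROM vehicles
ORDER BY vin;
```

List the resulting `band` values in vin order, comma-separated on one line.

-42, -8, -49, 370, 510, 560, 340, 20, 120, 440

vin=T18: mileage >= 68342 OR make IN ('Honda', 'Ford') → -42
vin=T19: mileage >= 121777 AND doors <= 3 → -8
vin=T21: mileage >= 68342 OR make IN ('Honda', 'Ford') → -49
vin=T28: mileage >= 93114 OR make <> 'Honda' → 370
vin=T35: mileage >= 93114 OR make <> 'Honda' → 510
vin=T53: mileage >= 93114 OR make <> 'Honda' → 560
vin=T54: mileage >= 93114 OR make <> 'Honda' → 340
vin=T61: mileage >= 173237 → 20
vin=T62: mileage >= 93114 OR make <> 'Honda' → 120
vin=T88: mileage >= 93114 OR make <> 'Honda' → 440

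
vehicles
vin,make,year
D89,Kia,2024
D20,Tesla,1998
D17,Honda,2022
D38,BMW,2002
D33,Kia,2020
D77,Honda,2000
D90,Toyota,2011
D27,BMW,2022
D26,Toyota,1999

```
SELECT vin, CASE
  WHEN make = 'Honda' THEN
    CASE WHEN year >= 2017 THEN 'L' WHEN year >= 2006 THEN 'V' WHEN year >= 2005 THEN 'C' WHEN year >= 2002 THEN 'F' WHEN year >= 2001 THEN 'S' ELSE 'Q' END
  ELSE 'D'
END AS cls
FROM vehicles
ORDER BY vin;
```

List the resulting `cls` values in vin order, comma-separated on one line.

vin=D17: make='Honda' → inner[year >= 2017] → L
vin=D20: make='Tesla' → outer ELSE → D
vin=D26: make='Toyota' → outer ELSE → D
vin=D27: make='BMW' → outer ELSE → D
vin=D33: make='Kia' → outer ELSE → D
vin=D38: make='BMW' → outer ELSE → D
vin=D77: make='Honda' → inner[ELSE] → Q
vin=D89: make='Kia' → outer ELSE → D
vin=D90: make='Toyota' → outer ELSE → D

L, D, D, D, D, D, Q, D, D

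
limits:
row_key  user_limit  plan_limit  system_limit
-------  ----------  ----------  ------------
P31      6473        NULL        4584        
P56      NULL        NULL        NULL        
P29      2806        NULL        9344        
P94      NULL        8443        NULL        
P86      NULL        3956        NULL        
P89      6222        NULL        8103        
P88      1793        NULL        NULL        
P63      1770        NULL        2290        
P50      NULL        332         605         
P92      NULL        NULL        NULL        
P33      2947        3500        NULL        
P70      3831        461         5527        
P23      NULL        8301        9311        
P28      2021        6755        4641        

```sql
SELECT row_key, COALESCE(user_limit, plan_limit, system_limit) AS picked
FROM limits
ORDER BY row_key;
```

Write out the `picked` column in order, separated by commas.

row_key=P23: user_limit=NULL, plan_limit=8301 → 8301
row_key=P28: user_limit=2021 → 2021
row_key=P29: user_limit=2806 → 2806
row_key=P31: user_limit=6473 → 6473
row_key=P33: user_limit=2947 → 2947
row_key=P50: user_limit=NULL, plan_limit=332 → 332
row_key=P56: user_limit=NULL, plan_limit=NULL, system_limit=NULL (all NULL) → NULL
row_key=P63: user_limit=1770 → 1770
row_key=P70: user_limit=3831 → 3831
row_key=P86: user_limit=NULL, plan_limit=3956 → 3956
row_key=P88: user_limit=1793 → 1793
row_key=P89: user_limit=6222 → 6222
row_key=P92: user_limit=NULL, plan_limit=NULL, system_limit=NULL (all NULL) → NULL
row_key=P94: user_limit=NULL, plan_limit=8443 → 8443

8301, 2021, 2806, 6473, 2947, 332, NULL, 1770, 3831, 3956, 1793, 6222, NULL, 8443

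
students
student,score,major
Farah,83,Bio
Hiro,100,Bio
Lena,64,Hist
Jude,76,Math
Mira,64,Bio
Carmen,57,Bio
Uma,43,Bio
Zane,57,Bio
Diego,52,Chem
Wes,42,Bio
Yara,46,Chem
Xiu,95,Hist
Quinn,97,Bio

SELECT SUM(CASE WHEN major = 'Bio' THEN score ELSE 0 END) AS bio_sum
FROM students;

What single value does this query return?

student=Farah: ✓ → 83
student=Hiro: ✓ → 100
student=Lena: ✗
student=Jude: ✗
student=Mira: ✓ → 64
student=Carmen: ✓ → 57
student=Uma: ✓ → 43
student=Zane: ✓ → 57
student=Diego: ✗
student=Wes: ✓ → 42
student=Yara: ✗
student=Xiu: ✗
student=Quinn: ✓ → 97
bio_sum = 83 + 100 + 64 + 57 + 43 + 57 + 42 + 97 = 543

543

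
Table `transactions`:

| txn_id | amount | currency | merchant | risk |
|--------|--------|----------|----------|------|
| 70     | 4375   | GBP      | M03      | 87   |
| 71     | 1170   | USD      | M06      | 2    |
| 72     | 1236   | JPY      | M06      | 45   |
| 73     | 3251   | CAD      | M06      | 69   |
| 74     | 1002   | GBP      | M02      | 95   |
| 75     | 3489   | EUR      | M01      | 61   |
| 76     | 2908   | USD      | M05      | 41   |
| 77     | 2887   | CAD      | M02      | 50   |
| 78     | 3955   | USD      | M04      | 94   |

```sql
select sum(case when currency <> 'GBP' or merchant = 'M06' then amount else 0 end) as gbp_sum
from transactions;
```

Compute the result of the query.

txn_id=70: ✗
txn_id=71: ✓ → 1170
txn_id=72: ✓ → 1236
txn_id=73: ✓ → 3251
txn_id=74: ✗
txn_id=75: ✓ → 3489
txn_id=76: ✓ → 2908
txn_id=77: ✓ → 2887
txn_id=78: ✓ → 3955
gbp_sum = 1170 + 1236 + 3251 + 3489 + 2908 + 2887 + 3955 = 18896

18896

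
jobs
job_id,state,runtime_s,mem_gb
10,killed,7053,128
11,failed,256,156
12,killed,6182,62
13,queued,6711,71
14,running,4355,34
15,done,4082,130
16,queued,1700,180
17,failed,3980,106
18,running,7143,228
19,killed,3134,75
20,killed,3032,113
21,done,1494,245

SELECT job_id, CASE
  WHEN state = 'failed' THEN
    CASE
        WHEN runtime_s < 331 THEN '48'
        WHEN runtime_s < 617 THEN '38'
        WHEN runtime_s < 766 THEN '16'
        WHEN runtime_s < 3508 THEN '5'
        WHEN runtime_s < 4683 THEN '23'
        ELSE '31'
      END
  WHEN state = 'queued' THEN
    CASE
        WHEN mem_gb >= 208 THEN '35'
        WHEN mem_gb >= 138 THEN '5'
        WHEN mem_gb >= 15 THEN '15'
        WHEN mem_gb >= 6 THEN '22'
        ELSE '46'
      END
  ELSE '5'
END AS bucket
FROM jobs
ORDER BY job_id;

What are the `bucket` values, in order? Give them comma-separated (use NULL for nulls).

5, 48, 5, 15, 5, 5, 5, 23, 5, 5, 5, 5

job_id=10: state='killed' → outer ELSE → 5
job_id=11: state='failed' → inner[runtime_s < 331] → 48
job_id=12: state='killed' → outer ELSE → 5
job_id=13: state='queued' → inner[mem_gb >= 15] → 15
job_id=14: state='running' → outer ELSE → 5
job_id=15: state='done' → outer ELSE → 5
job_id=16: state='queued' → inner[mem_gb >= 138] → 5
job_id=17: state='failed' → inner[runtime_s < 4683] → 23
job_id=18: state='running' → outer ELSE → 5
job_id=19: state='killed' → outer ELSE → 5
job_id=20: state='killed' → outer ELSE → 5
job_id=21: state='done' → outer ELSE → 5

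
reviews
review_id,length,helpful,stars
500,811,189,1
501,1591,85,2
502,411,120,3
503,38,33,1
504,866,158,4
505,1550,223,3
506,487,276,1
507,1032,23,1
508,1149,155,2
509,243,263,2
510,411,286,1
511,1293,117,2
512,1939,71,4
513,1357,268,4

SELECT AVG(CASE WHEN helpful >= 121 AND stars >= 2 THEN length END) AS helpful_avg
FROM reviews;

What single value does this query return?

1033

review_id=500: ✗
review_id=501: ✗
review_id=502: ✗
review_id=503: ✗
review_id=504: ✓ → 866
review_id=505: ✓ → 1550
review_id=506: ✗
review_id=507: ✗
review_id=508: ✓ → 1149
review_id=509: ✓ → 243
review_id=510: ✗
review_id=511: ✗
review_id=512: ✗
review_id=513: ✓ → 1357
helpful_avg = (866 + 1550 + 1149 + 243 + 1357) / 5 = 1033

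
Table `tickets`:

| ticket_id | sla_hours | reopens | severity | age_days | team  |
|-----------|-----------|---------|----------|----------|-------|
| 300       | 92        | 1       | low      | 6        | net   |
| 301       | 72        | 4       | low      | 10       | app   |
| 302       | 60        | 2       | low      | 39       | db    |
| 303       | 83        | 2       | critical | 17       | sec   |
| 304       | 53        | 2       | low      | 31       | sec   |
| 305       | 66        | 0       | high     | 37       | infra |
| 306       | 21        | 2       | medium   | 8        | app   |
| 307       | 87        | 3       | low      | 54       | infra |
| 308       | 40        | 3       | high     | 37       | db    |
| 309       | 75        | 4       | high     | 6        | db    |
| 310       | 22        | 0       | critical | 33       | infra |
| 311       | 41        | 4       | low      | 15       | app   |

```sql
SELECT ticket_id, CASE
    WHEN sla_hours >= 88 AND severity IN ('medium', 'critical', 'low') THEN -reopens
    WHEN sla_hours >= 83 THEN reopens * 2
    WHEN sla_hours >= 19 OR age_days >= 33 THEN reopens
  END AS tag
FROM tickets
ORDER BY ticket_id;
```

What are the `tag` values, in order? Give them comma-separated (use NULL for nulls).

-1, 4, 2, 4, 2, 0, 2, 6, 3, 4, 0, 4

ticket_id=300: sla_hours >= 88 AND severity IN ('medium', 'critical', 'low') → -1
ticket_id=301: sla_hours >= 19 OR age_days >= 33 → 4
ticket_id=302: sla_hours >= 19 OR age_days >= 33 → 2
ticket_id=303: sla_hours >= 83 → 4
ticket_id=304: sla_hours >= 19 OR age_days >= 33 → 2
ticket_id=305: sla_hours >= 19 OR age_days >= 33 → 0
ticket_id=306: sla_hours >= 19 OR age_days >= 33 → 2
ticket_id=307: sla_hours >= 83 → 6
ticket_id=308: sla_hours >= 19 OR age_days >= 33 → 3
ticket_id=309: sla_hours >= 19 OR age_days >= 33 → 4
ticket_id=310: sla_hours >= 19 OR age_days >= 33 → 0
ticket_id=311: sla_hours >= 19 OR age_days >= 33 → 4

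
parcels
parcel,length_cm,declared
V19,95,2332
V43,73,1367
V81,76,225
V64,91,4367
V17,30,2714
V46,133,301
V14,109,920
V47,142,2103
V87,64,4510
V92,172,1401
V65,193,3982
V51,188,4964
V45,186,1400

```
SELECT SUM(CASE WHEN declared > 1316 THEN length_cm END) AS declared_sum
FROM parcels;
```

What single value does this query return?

parcel=V19: ✓ → 95
parcel=V43: ✓ → 73
parcel=V81: ✗
parcel=V64: ✓ → 91
parcel=V17: ✓ → 30
parcel=V46: ✗
parcel=V14: ✗
parcel=V47: ✓ → 142
parcel=V87: ✓ → 64
parcel=V92: ✓ → 172
parcel=V65: ✓ → 193
parcel=V51: ✓ → 188
parcel=V45: ✓ → 186
declared_sum = 95 + 73 + 91 + 30 + 142 + 64 + 172 + 193 + 188 + 186 = 1234

1234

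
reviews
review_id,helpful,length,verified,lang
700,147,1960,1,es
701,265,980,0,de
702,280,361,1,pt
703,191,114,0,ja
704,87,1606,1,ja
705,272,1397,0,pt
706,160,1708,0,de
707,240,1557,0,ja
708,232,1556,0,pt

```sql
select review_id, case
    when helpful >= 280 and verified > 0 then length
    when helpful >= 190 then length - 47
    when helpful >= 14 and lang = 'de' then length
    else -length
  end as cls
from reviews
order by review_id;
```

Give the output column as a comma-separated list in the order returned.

review_id=700: ELSE → -1960
review_id=701: helpful >= 190 → 933
review_id=702: helpful >= 280 and verified > 0 → 361
review_id=703: helpful >= 190 → 67
review_id=704: ELSE → -1606
review_id=705: helpful >= 190 → 1350
review_id=706: helpful >= 14 and lang = 'de' → 1708
review_id=707: helpful >= 190 → 1510
review_id=708: helpful >= 190 → 1509

-1960, 933, 361, 67, -1606, 1350, 1708, 1510, 1509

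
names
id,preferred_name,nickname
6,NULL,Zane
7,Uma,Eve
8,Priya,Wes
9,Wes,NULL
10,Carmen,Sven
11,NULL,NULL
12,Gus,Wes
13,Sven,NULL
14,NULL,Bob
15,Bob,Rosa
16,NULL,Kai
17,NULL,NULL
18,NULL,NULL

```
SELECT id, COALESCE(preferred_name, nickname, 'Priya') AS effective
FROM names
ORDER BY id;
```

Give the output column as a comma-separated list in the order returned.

Zane, Uma, Priya, Wes, Carmen, Priya, Gus, Sven, Bob, Bob, Kai, Priya, Priya

id=6: preferred_name=NULL, nickname=Zane → Zane
id=7: preferred_name=Uma → Uma
id=8: preferred_name=Priya → Priya
id=9: preferred_name=Wes → Wes
id=10: preferred_name=Carmen → Carmen
id=11: preferred_name=NULL, nickname=NULL, → literal Priya → Priya
id=12: preferred_name=Gus → Gus
id=13: preferred_name=Sven → Sven
id=14: preferred_name=NULL, nickname=Bob → Bob
id=15: preferred_name=Bob → Bob
id=16: preferred_name=NULL, nickname=Kai → Kai
id=17: preferred_name=NULL, nickname=NULL, → literal Priya → Priya
id=18: preferred_name=NULL, nickname=NULL, → literal Priya → Priya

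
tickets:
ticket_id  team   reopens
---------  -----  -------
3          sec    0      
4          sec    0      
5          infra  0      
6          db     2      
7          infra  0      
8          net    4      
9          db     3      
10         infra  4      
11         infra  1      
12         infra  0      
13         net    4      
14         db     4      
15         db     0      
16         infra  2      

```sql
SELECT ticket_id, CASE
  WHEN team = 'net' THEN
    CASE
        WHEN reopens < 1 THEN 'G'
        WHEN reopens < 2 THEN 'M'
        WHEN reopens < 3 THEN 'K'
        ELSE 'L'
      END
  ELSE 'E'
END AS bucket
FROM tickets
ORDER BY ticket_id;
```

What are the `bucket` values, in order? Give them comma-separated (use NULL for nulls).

E, E, E, E, E, L, E, E, E, E, L, E, E, E

ticket_id=3: team='sec' → outer ELSE → E
ticket_id=4: team='sec' → outer ELSE → E
ticket_id=5: team='infra' → outer ELSE → E
ticket_id=6: team='db' → outer ELSE → E
ticket_id=7: team='infra' → outer ELSE → E
ticket_id=8: team='net' → inner[ELSE] → L
ticket_id=9: team='db' → outer ELSE → E
ticket_id=10: team='infra' → outer ELSE → E
ticket_id=11: team='infra' → outer ELSE → E
ticket_id=12: team='infra' → outer ELSE → E
ticket_id=13: team='net' → inner[ELSE] → L
ticket_id=14: team='db' → outer ELSE → E
ticket_id=15: team='db' → outer ELSE → E
ticket_id=16: team='infra' → outer ELSE → E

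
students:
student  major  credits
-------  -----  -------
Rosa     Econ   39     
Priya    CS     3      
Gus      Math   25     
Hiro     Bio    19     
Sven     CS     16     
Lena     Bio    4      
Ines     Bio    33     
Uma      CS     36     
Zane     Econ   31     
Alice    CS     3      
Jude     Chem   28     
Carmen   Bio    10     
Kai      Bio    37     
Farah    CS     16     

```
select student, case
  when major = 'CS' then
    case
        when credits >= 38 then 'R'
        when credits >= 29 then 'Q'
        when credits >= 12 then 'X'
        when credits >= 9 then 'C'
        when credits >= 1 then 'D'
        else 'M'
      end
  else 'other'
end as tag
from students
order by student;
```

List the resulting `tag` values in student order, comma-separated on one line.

D, other, X, other, other, other, other, other, other, D, other, X, Q, other

student=Alice: major='CS' → inner[credits >= 1] → D
student=Carmen: major='Bio' → outer ELSE → other
student=Farah: major='CS' → inner[credits >= 12] → X
student=Gus: major='Math' → outer ELSE → other
student=Hiro: major='Bio' → outer ELSE → other
student=Ines: major='Bio' → outer ELSE → other
student=Jude: major='Chem' → outer ELSE → other
student=Kai: major='Bio' → outer ELSE → other
student=Lena: major='Bio' → outer ELSE → other
student=Priya: major='CS' → inner[credits >= 1] → D
student=Rosa: major='Econ' → outer ELSE → other
student=Sven: major='CS' → inner[credits >= 12] → X
student=Uma: major='CS' → inner[credits >= 29] → Q
student=Zane: major='Econ' → outer ELSE → other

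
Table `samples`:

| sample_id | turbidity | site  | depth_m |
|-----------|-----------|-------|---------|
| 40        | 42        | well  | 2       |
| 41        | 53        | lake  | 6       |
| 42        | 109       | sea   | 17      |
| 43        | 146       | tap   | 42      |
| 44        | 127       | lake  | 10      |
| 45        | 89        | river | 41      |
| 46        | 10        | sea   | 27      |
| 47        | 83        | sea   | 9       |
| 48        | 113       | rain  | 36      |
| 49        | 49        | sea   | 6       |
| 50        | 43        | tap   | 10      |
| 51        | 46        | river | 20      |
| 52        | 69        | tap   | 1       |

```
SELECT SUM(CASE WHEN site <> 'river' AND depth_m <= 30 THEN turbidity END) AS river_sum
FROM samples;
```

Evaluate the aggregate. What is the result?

sample_id=40: ✓ → 42
sample_id=41: ✓ → 53
sample_id=42: ✓ → 109
sample_id=43: ✗
sample_id=44: ✓ → 127
sample_id=45: ✗
sample_id=46: ✓ → 10
sample_id=47: ✓ → 83
sample_id=48: ✗
sample_id=49: ✓ → 49
sample_id=50: ✓ → 43
sample_id=51: ✗
sample_id=52: ✓ → 69
river_sum = 42 + 53 + 109 + 127 + 10 + 83 + 49 + 43 + 69 = 585

585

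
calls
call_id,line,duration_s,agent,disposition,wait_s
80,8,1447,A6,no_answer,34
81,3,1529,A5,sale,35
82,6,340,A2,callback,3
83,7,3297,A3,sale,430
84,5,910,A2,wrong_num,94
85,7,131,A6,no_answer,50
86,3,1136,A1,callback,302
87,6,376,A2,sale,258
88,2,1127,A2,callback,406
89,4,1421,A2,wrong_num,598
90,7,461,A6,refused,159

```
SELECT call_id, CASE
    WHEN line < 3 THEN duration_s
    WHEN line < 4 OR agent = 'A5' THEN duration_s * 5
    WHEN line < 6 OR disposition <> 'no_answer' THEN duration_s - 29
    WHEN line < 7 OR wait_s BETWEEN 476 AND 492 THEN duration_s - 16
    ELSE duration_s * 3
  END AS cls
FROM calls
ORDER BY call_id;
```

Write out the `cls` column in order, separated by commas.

call_id=80: ELSE → 4341
call_id=81: line < 4 OR agent = 'A5' → 7645
call_id=82: line < 6 OR disposition <> 'no_answer' → 311
call_id=83: line < 6 OR disposition <> 'no_answer' → 3268
call_id=84: line < 6 OR disposition <> 'no_answer' → 881
call_id=85: ELSE → 393
call_id=86: line < 4 OR agent = 'A5' → 5680
call_id=87: line < 6 OR disposition <> 'no_answer' → 347
call_id=88: line < 3 → 1127
call_id=89: line < 6 OR disposition <> 'no_answer' → 1392
call_id=90: line < 6 OR disposition <> 'no_answer' → 432

4341, 7645, 311, 3268, 881, 393, 5680, 347, 1127, 1392, 432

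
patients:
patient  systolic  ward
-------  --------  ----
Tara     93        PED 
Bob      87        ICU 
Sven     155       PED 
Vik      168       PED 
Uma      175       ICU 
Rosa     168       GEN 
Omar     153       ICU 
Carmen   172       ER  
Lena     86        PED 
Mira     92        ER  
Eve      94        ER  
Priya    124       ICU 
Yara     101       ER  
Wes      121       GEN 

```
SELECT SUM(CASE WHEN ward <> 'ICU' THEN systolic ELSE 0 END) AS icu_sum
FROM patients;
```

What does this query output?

patient=Tara: ✓ → 93
patient=Bob: ✗
patient=Sven: ✓ → 155
patient=Vik: ✓ → 168
patient=Uma: ✗
patient=Rosa: ✓ → 168
patient=Omar: ✗
patient=Carmen: ✓ → 172
patient=Lena: ✓ → 86
patient=Mira: ✓ → 92
patient=Eve: ✓ → 94
patient=Priya: ✗
patient=Yara: ✓ → 101
patient=Wes: ✓ → 121
icu_sum = 93 + 155 + 168 + 168 + 172 + 86 + 92 + 94 + 101 + 121 = 1250

1250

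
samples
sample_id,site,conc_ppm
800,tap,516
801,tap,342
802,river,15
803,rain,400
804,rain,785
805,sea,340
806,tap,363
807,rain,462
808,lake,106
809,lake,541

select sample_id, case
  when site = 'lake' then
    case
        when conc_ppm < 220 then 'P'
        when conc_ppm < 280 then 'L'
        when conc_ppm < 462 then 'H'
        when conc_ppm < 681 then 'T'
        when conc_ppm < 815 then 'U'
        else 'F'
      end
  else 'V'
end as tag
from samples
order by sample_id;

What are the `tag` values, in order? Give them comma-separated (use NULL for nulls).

V, V, V, V, V, V, V, V, P, T

sample_id=800: site='tap' → outer ELSE → V
sample_id=801: site='tap' → outer ELSE → V
sample_id=802: site='river' → outer ELSE → V
sample_id=803: site='rain' → outer ELSE → V
sample_id=804: site='rain' → outer ELSE → V
sample_id=805: site='sea' → outer ELSE → V
sample_id=806: site='tap' → outer ELSE → V
sample_id=807: site='rain' → outer ELSE → V
sample_id=808: site='lake' → inner[conc_ppm < 220] → P
sample_id=809: site='lake' → inner[conc_ppm < 681] → T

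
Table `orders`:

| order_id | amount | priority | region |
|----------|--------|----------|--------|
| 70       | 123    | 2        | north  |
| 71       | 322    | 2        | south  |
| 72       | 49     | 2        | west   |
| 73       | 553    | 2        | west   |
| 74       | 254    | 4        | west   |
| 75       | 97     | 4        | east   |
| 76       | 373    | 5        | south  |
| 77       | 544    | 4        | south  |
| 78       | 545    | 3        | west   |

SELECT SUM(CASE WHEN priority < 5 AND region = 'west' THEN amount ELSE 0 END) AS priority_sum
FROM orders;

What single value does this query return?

order_id=70: ✗
order_id=71: ✗
order_id=72: ✓ → 49
order_id=73: ✓ → 553
order_id=74: ✓ → 254
order_id=75: ✗
order_id=76: ✗
order_id=77: ✗
order_id=78: ✓ → 545
priority_sum = 49 + 553 + 254 + 545 = 1401

1401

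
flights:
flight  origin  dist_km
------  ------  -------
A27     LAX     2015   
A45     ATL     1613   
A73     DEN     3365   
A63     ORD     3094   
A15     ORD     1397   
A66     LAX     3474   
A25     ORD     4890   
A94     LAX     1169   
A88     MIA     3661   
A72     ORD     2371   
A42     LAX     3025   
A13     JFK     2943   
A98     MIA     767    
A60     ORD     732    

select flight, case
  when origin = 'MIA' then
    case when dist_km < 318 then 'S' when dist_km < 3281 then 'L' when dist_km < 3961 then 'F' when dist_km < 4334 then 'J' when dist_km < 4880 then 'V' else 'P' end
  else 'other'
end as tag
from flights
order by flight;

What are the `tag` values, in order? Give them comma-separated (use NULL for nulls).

other, other, other, other, other, other, other, other, other, other, other, F, other, L

flight=A13: origin='JFK' → outer ELSE → other
flight=A15: origin='ORD' → outer ELSE → other
flight=A25: origin='ORD' → outer ELSE → other
flight=A27: origin='LAX' → outer ELSE → other
flight=A42: origin='LAX' → outer ELSE → other
flight=A45: origin='ATL' → outer ELSE → other
flight=A60: origin='ORD' → outer ELSE → other
flight=A63: origin='ORD' → outer ELSE → other
flight=A66: origin='LAX' → outer ELSE → other
flight=A72: origin='ORD' → outer ELSE → other
flight=A73: origin='DEN' → outer ELSE → other
flight=A88: origin='MIA' → inner[dist_km < 3961] → F
flight=A94: origin='LAX' → outer ELSE → other
flight=A98: origin='MIA' → inner[dist_km < 3281] → L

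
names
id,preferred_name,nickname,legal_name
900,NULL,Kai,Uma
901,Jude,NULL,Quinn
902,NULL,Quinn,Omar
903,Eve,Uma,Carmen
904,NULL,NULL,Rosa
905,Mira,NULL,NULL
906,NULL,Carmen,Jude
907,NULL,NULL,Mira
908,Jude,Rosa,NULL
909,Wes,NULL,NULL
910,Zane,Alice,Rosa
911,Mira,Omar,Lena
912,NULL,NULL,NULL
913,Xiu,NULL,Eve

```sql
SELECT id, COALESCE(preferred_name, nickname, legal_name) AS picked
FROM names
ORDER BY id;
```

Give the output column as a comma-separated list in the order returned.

Kai, Jude, Quinn, Eve, Rosa, Mira, Carmen, Mira, Jude, Wes, Zane, Mira, NULL, Xiu

id=900: preferred_name=NULL, nickname=Kai → Kai
id=901: preferred_name=Jude → Jude
id=902: preferred_name=NULL, nickname=Quinn → Quinn
id=903: preferred_name=Eve → Eve
id=904: preferred_name=NULL, nickname=NULL, legal_name=Rosa → Rosa
id=905: preferred_name=Mira → Mira
id=906: preferred_name=NULL, nickname=Carmen → Carmen
id=907: preferred_name=NULL, nickname=NULL, legal_name=Mira → Mira
id=908: preferred_name=Jude → Jude
id=909: preferred_name=Wes → Wes
id=910: preferred_name=Zane → Zane
id=911: preferred_name=Mira → Mira
id=912: preferred_name=NULL, nickname=NULL, legal_name=NULL (all NULL) → NULL
id=913: preferred_name=Xiu → Xiu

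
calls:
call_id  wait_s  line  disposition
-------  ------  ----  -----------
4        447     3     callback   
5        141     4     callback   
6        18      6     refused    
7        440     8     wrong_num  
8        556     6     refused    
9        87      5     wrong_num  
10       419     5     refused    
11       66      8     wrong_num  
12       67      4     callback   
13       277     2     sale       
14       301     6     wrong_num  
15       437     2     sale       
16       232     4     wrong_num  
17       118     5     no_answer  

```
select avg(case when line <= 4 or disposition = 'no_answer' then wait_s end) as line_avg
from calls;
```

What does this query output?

245.5714285714

call_id=4: ✓ → 447
call_id=5: ✓ → 141
call_id=6: ✗
call_id=7: ✗
call_id=8: ✗
call_id=9: ✗
call_id=10: ✗
call_id=11: ✗
call_id=12: ✓ → 67
call_id=13: ✓ → 277
call_id=14: ✗
call_id=15: ✓ → 437
call_id=16: ✓ → 232
call_id=17: ✓ → 118
line_avg = (447 + 141 + 67 + 277 + 437 + 232 + 118) / 7 = 245.5714285714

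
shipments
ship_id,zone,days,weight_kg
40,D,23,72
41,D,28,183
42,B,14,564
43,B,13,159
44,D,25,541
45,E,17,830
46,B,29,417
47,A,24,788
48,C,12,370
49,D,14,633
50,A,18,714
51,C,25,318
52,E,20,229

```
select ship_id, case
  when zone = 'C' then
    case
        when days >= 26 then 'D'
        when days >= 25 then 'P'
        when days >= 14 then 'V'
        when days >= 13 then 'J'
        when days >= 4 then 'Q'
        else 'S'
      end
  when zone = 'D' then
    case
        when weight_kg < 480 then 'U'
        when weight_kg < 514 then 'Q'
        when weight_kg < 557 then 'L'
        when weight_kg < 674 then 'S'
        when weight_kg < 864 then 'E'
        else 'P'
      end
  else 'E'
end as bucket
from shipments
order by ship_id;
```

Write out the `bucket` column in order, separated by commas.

ship_id=40: zone='D' → inner[weight_kg < 480] → U
ship_id=41: zone='D' → inner[weight_kg < 480] → U
ship_id=42: zone='B' → outer ELSE → E
ship_id=43: zone='B' → outer ELSE → E
ship_id=44: zone='D' → inner[weight_kg < 557] → L
ship_id=45: zone='E' → outer ELSE → E
ship_id=46: zone='B' → outer ELSE → E
ship_id=47: zone='A' → outer ELSE → E
ship_id=48: zone='C' → inner[days >= 4] → Q
ship_id=49: zone='D' → inner[weight_kg < 674] → S
ship_id=50: zone='A' → outer ELSE → E
ship_id=51: zone='C' → inner[days >= 25] → P
ship_id=52: zone='E' → outer ELSE → E

U, U, E, E, L, E, E, E, Q, S, E, P, E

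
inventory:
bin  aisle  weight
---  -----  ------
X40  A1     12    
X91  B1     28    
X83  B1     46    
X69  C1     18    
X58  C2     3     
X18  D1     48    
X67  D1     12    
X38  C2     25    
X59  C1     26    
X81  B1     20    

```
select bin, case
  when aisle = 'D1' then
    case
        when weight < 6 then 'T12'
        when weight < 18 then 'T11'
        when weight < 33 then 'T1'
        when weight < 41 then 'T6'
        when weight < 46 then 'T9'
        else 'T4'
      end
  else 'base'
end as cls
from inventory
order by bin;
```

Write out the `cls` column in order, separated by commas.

T4, base, base, base, base, T11, base, base, base, base

bin=X18: aisle='D1' → inner[ELSE] → T4
bin=X38: aisle='C2' → outer ELSE → base
bin=X40: aisle='A1' → outer ELSE → base
bin=X58: aisle='C2' → outer ELSE → base
bin=X59: aisle='C1' → outer ELSE → base
bin=X67: aisle='D1' → inner[weight < 18] → T11
bin=X69: aisle='C1' → outer ELSE → base
bin=X81: aisle='B1' → outer ELSE → base
bin=X83: aisle='B1' → outer ELSE → base
bin=X91: aisle='B1' → outer ELSE → base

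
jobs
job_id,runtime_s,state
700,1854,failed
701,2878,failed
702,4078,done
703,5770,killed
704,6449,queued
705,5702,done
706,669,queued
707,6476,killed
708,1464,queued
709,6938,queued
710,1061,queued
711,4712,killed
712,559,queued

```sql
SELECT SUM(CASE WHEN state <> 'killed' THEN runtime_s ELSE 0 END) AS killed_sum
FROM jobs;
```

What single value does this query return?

job_id=700: ✓ → 1854
job_id=701: ✓ → 2878
job_id=702: ✓ → 4078
job_id=703: ✗
job_id=704: ✓ → 6449
job_id=705: ✓ → 5702
job_id=706: ✓ → 669
job_id=707: ✗
job_id=708: ✓ → 1464
job_id=709: ✓ → 6938
job_id=710: ✓ → 1061
job_id=711: ✗
job_id=712: ✓ → 559
killed_sum = 1854 + 2878 + 4078 + 6449 + 5702 + 669 + 1464 + 6938 + 1061 + 559 = 31652

31652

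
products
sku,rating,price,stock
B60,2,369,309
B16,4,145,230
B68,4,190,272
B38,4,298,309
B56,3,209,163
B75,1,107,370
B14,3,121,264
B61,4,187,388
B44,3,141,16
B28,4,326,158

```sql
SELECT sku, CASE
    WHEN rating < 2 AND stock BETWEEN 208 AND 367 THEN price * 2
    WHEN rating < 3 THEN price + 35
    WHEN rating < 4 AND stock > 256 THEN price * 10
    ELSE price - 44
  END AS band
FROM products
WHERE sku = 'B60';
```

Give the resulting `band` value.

sku = B60: rating=2, price=369, stock=309.
rating < 2 AND stock BETWEEN 208 AND 367 → false
rating < 3 → true → 404

404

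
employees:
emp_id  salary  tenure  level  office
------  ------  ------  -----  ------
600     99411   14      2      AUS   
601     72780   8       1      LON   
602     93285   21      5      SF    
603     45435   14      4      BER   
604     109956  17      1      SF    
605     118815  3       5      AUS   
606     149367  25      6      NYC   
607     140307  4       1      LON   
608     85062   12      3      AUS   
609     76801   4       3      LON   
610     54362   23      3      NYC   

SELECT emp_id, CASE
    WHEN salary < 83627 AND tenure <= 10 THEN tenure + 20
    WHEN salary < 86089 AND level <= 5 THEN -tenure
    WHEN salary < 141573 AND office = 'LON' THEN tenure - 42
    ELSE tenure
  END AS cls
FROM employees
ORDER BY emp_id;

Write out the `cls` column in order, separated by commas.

14, 28, 21, -14, 17, 3, 25, -38, -12, 24, -23

emp_id=600: ELSE → 14
emp_id=601: salary < 83627 AND tenure <= 10 → 28
emp_id=602: ELSE → 21
emp_id=603: salary < 86089 AND level <= 5 → -14
emp_id=604: ELSE → 17
emp_id=605: ELSE → 3
emp_id=606: ELSE → 25
emp_id=607: salary < 141573 AND office = 'LON' → -38
emp_id=608: salary < 86089 AND level <= 5 → -12
emp_id=609: salary < 83627 AND tenure <= 10 → 24
emp_id=610: salary < 86089 AND level <= 5 → -23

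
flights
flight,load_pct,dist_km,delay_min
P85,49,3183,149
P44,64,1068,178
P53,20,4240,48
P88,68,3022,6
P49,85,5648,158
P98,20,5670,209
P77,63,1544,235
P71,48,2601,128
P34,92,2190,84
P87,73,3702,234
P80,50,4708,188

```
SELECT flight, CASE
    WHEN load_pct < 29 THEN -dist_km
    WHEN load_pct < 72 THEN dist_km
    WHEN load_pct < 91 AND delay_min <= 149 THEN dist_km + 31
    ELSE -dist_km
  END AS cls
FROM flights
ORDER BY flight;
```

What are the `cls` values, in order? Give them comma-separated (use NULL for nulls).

-2190, 1068, -5648, -4240, 2601, 1544, 4708, 3183, -3702, 3022, -5670

flight=P34: ELSE → -2190
flight=P44: load_pct < 72 → 1068
flight=P49: ELSE → -5648
flight=P53: load_pct < 29 → -4240
flight=P71: load_pct < 72 → 2601
flight=P77: load_pct < 72 → 1544
flight=P80: load_pct < 72 → 4708
flight=P85: load_pct < 72 → 3183
flight=P87: ELSE → -3702
flight=P88: load_pct < 72 → 3022
flight=P98: load_pct < 29 → -5670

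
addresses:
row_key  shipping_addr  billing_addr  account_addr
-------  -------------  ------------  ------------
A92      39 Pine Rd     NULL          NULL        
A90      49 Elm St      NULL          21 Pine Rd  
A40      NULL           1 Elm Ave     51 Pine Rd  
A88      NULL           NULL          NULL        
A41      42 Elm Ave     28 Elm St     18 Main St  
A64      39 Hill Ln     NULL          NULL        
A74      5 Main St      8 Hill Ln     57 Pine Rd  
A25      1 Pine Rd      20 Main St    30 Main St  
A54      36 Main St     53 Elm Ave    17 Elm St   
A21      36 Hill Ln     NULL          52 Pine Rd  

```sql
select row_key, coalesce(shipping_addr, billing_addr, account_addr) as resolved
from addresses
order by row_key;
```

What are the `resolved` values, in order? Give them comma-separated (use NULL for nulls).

row_key=A21: shipping_addr=36 Hill Ln → 36 Hill Ln
row_key=A25: shipping_addr=1 Pine Rd → 1 Pine Rd
row_key=A40: shipping_addr=NULL, billing_addr=1 Elm Ave → 1 Elm Ave
row_key=A41: shipping_addr=42 Elm Ave → 42 Elm Ave
row_key=A54: shipping_addr=36 Main St → 36 Main St
row_key=A64: shipping_addr=39 Hill Ln → 39 Hill Ln
row_key=A74: shipping_addr=5 Main St → 5 Main St
row_key=A88: shipping_addr=NULL, billing_addr=NULL, account_addr=NULL (all NULL) → NULL
row_key=A90: shipping_addr=49 Elm St → 49 Elm St
row_key=A92: shipping_addr=39 Pine Rd → 39 Pine Rd

36 Hill Ln, 1 Pine Rd, 1 Elm Ave, 42 Elm Ave, 36 Main St, 39 Hill Ln, 5 Main St, NULL, 49 Elm St, 39 Pine Rd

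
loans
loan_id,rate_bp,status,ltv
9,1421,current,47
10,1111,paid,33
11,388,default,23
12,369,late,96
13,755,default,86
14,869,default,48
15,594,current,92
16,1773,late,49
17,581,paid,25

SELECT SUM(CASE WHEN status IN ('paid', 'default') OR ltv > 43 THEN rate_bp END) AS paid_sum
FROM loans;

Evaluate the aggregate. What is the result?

loan_id=9: ✓ → 1421
loan_id=10: ✓ → 1111
loan_id=11: ✓ → 388
loan_id=12: ✓ → 369
loan_id=13: ✓ → 755
loan_id=14: ✓ → 869
loan_id=15: ✓ → 594
loan_id=16: ✓ → 1773
loan_id=17: ✓ → 581
paid_sum = 1421 + 1111 + 388 + 369 + 755 + 869 + 594 + 1773 + 581 = 7861

7861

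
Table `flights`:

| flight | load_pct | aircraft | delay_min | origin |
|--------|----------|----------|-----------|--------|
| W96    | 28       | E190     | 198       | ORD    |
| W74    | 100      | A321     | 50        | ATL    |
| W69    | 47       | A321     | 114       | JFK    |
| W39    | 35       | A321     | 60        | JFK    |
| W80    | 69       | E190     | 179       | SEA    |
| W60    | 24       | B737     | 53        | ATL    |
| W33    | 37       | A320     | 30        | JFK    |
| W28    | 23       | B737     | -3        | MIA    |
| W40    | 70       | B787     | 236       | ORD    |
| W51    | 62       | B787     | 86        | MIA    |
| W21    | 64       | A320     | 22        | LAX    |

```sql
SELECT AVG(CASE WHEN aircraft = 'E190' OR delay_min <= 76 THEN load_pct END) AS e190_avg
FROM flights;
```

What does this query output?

47.5

flight=W96: ✓ → 28
flight=W74: ✓ → 100
flight=W69: ✗
flight=W39: ✓ → 35
flight=W80: ✓ → 69
flight=W60: ✓ → 24
flight=W33: ✓ → 37
flight=W28: ✓ → 23
flight=W40: ✗
flight=W51: ✗
flight=W21: ✓ → 64
e190_avg = (28 + 100 + 35 + 69 + 24 + 37 + 23 + 64) / 8 = 47.5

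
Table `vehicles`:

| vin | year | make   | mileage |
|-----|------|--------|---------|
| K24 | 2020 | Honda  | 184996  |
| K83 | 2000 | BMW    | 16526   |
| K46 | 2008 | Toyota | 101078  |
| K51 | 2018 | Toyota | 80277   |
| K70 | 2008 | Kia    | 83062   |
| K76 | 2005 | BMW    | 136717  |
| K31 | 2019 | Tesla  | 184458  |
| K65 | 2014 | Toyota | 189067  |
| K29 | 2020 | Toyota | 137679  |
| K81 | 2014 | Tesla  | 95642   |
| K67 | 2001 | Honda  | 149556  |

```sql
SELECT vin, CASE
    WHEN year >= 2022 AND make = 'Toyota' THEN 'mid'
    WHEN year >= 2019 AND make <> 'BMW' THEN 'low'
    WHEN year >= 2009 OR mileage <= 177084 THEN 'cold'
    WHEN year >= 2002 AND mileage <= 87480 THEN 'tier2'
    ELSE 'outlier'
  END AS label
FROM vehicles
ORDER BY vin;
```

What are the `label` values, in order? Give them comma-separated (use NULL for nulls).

low, low, low, cold, cold, cold, cold, cold, cold, cold, cold

vin=K24: year >= 2019 AND make <> 'BMW' → low
vin=K29: year >= 2019 AND make <> 'BMW' → low
vin=K31: year >= 2019 AND make <> 'BMW' → low
vin=K46: year >= 2009 OR mileage <= 177084 → cold
vin=K51: year >= 2009 OR mileage <= 177084 → cold
vin=K65: year >= 2009 OR mileage <= 177084 → cold
vin=K67: year >= 2009 OR mileage <= 177084 → cold
vin=K70: year >= 2009 OR mileage <= 177084 → cold
vin=K76: year >= 2009 OR mileage <= 177084 → cold
vin=K81: year >= 2009 OR mileage <= 177084 → cold
vin=K83: year >= 2009 OR mileage <= 177084 → cold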